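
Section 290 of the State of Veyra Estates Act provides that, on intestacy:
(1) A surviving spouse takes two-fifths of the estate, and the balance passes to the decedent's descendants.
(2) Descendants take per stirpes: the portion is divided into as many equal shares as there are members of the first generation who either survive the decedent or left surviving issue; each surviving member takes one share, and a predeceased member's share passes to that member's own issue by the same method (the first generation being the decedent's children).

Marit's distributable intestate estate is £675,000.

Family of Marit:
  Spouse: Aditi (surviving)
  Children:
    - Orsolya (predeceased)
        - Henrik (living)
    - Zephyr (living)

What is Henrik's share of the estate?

Aditi takes two-fifths of £675,000 = £270,000. The remaining £405,000 passes to the descendants.
The descendants' portion (£405,000) is divided into 2 shares of £202,500: Zephyr takes £202,500; Orsolya's £202,500 share passes to Orsolya's issue.
Orsolya's share (£202,500) passes entirely to Henrik.

Henrik receives £202,500.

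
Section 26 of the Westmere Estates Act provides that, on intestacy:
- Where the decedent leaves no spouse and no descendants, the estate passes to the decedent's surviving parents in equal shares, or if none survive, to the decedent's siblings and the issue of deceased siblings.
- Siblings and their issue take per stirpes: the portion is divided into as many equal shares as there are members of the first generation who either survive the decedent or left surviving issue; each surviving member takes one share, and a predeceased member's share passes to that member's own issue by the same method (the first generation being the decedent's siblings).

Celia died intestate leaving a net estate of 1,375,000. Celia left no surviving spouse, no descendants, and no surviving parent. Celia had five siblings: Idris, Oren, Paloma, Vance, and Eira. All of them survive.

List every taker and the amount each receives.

The entire 1,375,000 passes to the siblings and their issue.
That amount (1,375,000) is divided into 5 shares of 275,000: Idris, Oren, Paloma, Vance, and Eira each take 275,000.

Idris: 275,000; Oren: 275,000; Paloma: 275,000; Vance: 275,000; Eira: 275,000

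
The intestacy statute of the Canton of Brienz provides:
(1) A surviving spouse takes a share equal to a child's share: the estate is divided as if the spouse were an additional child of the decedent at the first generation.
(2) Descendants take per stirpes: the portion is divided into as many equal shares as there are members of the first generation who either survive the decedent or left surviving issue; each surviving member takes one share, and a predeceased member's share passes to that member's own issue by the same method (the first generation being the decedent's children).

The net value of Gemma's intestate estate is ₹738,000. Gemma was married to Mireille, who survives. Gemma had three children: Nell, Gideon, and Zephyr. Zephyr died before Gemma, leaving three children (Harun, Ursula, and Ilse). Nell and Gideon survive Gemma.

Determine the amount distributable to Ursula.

The spouse counts as an additional share at the children's level, so there are 4 primary shares of ₹184,500. Mireille takes one such share (₹184,500).
The children's combined portion (₹553,500) is divided into 3 shares of ₹184,500: Nell and Gideon each take ₹184,500; Zephyr's ₹184,500 share passes to Zephyr's issue.
Zephyr's share (₹184,500) is divided into 3 shares of ₹61,500: Harun, Ursula, and Ilse each take ₹61,500.

Ursula receives ₹61,500.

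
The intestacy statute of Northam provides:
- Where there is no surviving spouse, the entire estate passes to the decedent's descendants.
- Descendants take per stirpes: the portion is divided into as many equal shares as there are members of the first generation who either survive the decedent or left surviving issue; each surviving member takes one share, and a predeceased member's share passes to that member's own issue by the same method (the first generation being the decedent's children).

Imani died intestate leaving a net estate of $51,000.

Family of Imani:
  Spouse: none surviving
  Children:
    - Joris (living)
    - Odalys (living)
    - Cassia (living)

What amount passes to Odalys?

Odalys receives $17,000.

The entire $51,000 passes to the descendants.
That amount ($51,000) is divided into 3 shares of $17,000: Joris, Odalys, and Cassia each take $17,000.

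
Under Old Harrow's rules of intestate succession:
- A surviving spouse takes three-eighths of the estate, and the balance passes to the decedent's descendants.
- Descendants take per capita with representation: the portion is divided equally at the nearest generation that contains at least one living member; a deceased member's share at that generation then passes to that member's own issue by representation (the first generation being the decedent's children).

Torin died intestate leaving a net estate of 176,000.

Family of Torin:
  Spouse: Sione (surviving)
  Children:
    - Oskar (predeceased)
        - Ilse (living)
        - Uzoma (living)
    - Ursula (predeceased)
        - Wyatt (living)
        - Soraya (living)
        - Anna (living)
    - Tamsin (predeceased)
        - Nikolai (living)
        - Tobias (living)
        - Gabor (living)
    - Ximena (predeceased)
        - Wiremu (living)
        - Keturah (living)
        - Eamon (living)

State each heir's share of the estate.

Sione takes three-eighths of 176,000 = 66,000. The remaining 110,000 passes to the descendants.
No child survives, so the initial division is made at the grandchildren's generation.
The descendants' portion (110,000) is divided into 11 shares of 10,000: Ilse, Uzoma, Wyatt, Soraya, Anna, Nikolai, Tobias, Gabor, Wiremu, Keturah, and Eamon each take 10,000.

Sione: 66,000; Ilse: 10,000; Uzoma: 10,000; Wyatt: 10,000; Soraya: 10,000; Anna: 10,000; Nikolai: 10,000; Tobias: 10,000; Gabor: 10,000; Wiremu: 10,000; Keturah: 10,000; Eamon: 10,000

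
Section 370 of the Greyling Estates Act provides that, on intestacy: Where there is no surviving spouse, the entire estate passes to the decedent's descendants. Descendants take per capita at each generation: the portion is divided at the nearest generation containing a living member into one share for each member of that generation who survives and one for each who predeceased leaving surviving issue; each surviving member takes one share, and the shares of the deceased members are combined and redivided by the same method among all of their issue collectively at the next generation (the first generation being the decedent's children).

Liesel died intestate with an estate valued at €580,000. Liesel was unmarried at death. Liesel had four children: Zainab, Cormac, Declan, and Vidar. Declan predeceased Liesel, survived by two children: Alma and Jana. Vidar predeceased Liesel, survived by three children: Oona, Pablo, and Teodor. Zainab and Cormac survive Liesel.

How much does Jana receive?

Jana receives €58,000.

The entire €580,000 passes to the descendants.
That amount (€580,000) is divided at the children's generation into 4 shares of €145,000. Zainab and Cormac each take €145,000. The 2 shares of the deceased (Declan and Vidar) are combined into a pool of €290,000.
That pool (€290,000) is divided at the grandchildren's generation equally among Alma, Jana, Oona, Pablo, and Teodor: €58,000 each.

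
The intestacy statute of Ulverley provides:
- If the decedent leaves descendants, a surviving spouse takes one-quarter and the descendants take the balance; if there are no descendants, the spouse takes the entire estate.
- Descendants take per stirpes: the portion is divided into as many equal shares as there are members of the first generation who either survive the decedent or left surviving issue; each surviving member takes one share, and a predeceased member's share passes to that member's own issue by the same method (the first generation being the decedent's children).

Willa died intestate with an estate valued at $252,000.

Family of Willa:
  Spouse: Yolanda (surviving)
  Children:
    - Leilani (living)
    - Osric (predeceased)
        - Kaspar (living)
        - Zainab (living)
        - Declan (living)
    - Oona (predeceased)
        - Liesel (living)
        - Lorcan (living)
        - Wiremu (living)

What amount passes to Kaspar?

Kaspar receives $21,000.

Yolanda takes one-quarter of $252,000 = $63,000. The remaining $189,000 passes to the descendants.
The descendants' portion ($189,000) is divided into 3 shares of $63,000: Leilani takes $63,000; Osric's $63,000 share passes to Osric's issue; Oona's $63,000 share passes to Oona's issue.
Osric's share ($63,000) is divided into 3 shares of $21,000: Kaspar, Zainab, and Declan each take $21,000.
Oona's share ($63,000) is divided into 3 shares of $21,000: Liesel, Lorcan, and Wiremu each take $21,000.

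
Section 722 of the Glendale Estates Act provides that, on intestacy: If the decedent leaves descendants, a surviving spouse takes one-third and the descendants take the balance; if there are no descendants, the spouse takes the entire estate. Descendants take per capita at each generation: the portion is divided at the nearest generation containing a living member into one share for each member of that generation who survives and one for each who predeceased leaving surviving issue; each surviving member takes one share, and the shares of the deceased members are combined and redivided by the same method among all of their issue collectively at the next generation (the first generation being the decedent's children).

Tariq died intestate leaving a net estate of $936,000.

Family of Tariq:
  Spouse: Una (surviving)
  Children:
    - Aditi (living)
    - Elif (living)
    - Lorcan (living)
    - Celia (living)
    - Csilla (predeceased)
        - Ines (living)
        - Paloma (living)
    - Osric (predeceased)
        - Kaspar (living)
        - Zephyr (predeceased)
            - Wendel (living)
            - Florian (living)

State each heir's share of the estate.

Una: $312,000; Aditi: $104,000; Elif: $104,000; Lorcan: $104,000; Celia: $104,000; Ines: $52,000; Paloma: $52,000; Kaspar: $52,000; Wendel: $26,000; Florian: $26,000

Una takes one-third of $936,000 = $312,000. The remaining $624,000 passes to the descendants.
The descendants' portion ($624,000) is divided at the children's generation into 6 shares of $104,000. Aditi, Elif, Lorcan, and Celia each take $104,000. The 2 shares of the deceased (Csilla and Osric) are combined into a pool of $208,000.
That pool ($208,000) is divided at the grandchildren's generation into 4 shares of $52,000. Ines, Paloma, and Kaspar each take $52,000. The remaining share for the deceased Zephyr ($52,000) is carried to the next generation.
That pool ($52,000) is divided at the great-grandchildren's generation equally among Wendel and Florian: $26,000 each.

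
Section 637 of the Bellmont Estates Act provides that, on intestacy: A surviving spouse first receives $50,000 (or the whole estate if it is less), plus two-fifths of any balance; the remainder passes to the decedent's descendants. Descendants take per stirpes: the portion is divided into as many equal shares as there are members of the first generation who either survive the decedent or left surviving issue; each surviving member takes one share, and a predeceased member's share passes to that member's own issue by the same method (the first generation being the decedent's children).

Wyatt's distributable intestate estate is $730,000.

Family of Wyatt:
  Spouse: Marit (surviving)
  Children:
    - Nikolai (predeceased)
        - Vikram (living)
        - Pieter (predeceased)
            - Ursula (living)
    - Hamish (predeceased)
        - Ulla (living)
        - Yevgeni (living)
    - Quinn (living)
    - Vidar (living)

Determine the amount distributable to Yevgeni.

Yevgeni receives $51,000.

Marit first takes $50,000, leaving a balance of $680,000. Marit then takes two-fifths of the balance ($272,000), for a total of $322,000. The remaining $408,000 passes to the descendants.
The descendants' portion ($408,000) is divided into 4 shares of $102,000: Quinn and Vidar each take $102,000; Nikolai's $102,000 share passes to Nikolai's issue; Hamish's $102,000 share passes to Hamish's issue.
Nikolai's share ($102,000) is divided into 2 shares of $51,000: Vikram takes $51,000; Pieter's $51,000 share passes to Pieter's issue.
Pieter's share ($51,000) passes entirely to Ursula.
Hamish's share ($102,000) is divided into 2 shares of $51,000: Ulla and Yevgeni each take $51,000.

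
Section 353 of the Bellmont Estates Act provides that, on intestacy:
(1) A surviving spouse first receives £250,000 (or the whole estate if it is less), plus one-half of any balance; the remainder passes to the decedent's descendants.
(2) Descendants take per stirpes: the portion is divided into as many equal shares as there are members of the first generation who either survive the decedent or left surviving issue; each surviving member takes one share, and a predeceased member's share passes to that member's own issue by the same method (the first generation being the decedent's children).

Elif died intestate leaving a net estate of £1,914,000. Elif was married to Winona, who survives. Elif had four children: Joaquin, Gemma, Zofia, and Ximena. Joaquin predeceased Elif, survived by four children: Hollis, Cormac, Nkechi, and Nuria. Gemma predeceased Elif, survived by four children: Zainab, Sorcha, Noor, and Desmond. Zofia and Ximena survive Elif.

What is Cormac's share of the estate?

Cormac receives £52,000.

Winona first takes £250,000, leaving a balance of £1,664,000. Winona then takes one-half of the balance (£832,000), for a total of £1,082,000. The remaining £832,000 passes to the descendants.
The descendants' portion (£832,000) is divided into 4 shares of £208,000: Zofia and Ximena each take £208,000; Joaquin's £208,000 share passes to Joaquin's issue; Gemma's £208,000 share passes to Gemma's issue.
Joaquin's share (£208,000) is divided into 4 shares of £52,000: Hollis, Cormac, Nkechi, and Nuria each take £52,000.
Gemma's share (£208,000) is divided into 4 shares of £52,000: Zainab, Sorcha, Noor, and Desmond each take £52,000.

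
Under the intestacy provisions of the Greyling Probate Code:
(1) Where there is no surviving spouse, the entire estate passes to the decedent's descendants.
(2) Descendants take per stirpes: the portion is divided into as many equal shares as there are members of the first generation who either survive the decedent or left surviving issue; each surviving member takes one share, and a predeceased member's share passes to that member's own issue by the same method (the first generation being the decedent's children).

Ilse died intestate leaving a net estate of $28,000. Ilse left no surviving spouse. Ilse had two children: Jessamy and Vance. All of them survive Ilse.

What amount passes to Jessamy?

The entire $28,000 passes to the descendants.
That amount ($28,000) is divided into 2 shares of $14,000: Jessamy and Vance each take $14,000.

Jessamy receives $14,000.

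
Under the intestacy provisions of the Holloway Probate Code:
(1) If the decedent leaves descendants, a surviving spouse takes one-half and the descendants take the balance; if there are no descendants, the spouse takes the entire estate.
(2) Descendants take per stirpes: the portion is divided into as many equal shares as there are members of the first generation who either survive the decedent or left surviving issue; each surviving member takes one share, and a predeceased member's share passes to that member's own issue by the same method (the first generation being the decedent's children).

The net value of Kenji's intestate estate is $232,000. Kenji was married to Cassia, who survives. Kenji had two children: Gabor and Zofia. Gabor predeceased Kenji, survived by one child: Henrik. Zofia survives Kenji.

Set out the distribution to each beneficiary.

Cassia: $116,000; Henrik: $58,000; Zofia: $58,000

Cassia takes one-half of $232,000 = $116,000. The remaining $116,000 passes to the descendants.
The descendants' portion ($116,000) is divided into 2 shares of $58,000: Zofia takes $58,000; Gabor's $58,000 share passes to Gabor's issue.
Gabor's share ($58,000) passes entirely to Henrik.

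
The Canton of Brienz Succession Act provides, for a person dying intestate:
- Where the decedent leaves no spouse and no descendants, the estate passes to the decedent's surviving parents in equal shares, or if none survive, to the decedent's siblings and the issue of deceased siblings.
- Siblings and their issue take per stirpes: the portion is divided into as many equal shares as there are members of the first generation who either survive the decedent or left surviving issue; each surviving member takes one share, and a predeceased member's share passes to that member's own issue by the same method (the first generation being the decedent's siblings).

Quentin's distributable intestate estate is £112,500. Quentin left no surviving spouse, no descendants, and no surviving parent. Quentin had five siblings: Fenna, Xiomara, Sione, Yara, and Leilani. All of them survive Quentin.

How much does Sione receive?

Sione receives £22,500.

The entire £112,500 passes to the siblings and their issue.
That amount (£112,500) is divided into 5 shares of £22,500: Fenna, Xiomara, Sione, Yara, and Leilani each take £22,500.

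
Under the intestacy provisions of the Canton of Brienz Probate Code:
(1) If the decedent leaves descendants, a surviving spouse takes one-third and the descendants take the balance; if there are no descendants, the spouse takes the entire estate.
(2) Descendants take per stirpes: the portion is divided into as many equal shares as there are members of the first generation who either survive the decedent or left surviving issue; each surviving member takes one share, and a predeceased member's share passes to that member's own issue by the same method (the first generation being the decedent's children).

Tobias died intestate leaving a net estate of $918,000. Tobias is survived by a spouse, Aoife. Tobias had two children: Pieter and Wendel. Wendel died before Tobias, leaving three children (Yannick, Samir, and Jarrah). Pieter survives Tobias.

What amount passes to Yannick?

Yannick receives $102,000.

Aoife takes one-third of $918,000 = $306,000. The remaining $612,000 passes to the descendants.
The descendants' portion ($612,000) is divided into 2 shares of $306,000: Pieter takes $306,000; Wendel's $306,000 share passes to Wendel's issue.
Wendel's share ($306,000) is divided into 3 shares of $102,000: Yannick, Samir, and Jarrah each take $102,000.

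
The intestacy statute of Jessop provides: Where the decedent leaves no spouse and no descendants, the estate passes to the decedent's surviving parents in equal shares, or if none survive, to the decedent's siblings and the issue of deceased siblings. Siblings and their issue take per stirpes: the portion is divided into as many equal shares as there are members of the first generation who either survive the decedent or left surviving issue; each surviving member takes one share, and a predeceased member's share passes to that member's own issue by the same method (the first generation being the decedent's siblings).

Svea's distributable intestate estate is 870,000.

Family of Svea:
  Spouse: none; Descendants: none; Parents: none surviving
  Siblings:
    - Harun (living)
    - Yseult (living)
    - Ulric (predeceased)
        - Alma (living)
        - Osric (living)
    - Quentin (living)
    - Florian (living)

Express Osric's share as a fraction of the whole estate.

Osric receives 1/10 of the estate.

The entire 870,000 passes to the siblings and their issue.
That amount (870,000) is divided into 5 shares of 174,000: Harun, Yseult, Quentin, and Florian each take 174,000; Ulric's 174,000 share passes to Ulric's issue.
Ulric's share (174,000) is divided into 2 shares of 87,000: Alma and Osric each take 87,000.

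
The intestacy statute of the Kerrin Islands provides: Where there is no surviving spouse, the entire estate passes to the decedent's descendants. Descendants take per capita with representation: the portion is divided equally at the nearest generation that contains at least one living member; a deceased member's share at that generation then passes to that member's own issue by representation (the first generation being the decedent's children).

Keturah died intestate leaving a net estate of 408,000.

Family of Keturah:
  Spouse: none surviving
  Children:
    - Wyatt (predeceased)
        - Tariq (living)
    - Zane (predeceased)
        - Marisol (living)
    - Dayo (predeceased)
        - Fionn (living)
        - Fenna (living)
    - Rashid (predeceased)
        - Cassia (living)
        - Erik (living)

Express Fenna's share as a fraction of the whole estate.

The entire 408,000 passes to the descendants.
No child survives, so the initial division is made at the grandchildren's generation.
That amount (408,000) is divided into 6 shares of 68,000: Tariq, Marisol, Fionn, Fenna, Cassia, and Erik each take 68,000.

Fenna receives 1/6 of the estate.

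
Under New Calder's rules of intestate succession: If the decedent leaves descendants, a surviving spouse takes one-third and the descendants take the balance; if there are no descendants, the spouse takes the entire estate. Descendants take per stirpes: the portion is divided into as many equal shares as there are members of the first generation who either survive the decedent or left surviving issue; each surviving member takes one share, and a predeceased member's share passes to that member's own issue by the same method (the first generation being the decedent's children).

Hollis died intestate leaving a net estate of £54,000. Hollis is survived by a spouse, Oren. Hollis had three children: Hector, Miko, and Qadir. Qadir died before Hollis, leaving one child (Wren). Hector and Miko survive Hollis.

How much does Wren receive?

Wren receives £12,000.

Oren takes one-third of £54,000 = £18,000. The remaining £36,000 passes to the descendants.
The descendants' portion (£36,000) is divided into 3 shares of £12,000: Hector and Miko each take £12,000; Qadir's £12,000 share passes to Qadir's issue.
Qadir's share (£12,000) passes entirely to Wren.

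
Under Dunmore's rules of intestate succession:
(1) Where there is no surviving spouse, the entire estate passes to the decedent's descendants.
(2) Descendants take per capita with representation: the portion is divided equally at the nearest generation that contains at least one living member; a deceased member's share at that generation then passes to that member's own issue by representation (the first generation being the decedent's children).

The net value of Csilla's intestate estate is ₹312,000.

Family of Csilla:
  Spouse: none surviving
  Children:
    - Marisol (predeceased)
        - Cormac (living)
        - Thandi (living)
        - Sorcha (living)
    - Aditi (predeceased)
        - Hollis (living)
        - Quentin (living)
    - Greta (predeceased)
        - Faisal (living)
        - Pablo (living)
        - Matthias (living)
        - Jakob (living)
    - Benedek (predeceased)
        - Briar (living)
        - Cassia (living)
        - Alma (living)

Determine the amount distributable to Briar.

Briar receives ₹26,000.

The entire ₹312,000 passes to the descendants.
No child survives, so the initial division is made at the grandchildren's generation.
That amount (₹312,000) is divided into 12 shares of ₹26,000: Cormac, Thandi, Sorcha, Hollis, Quentin, Faisal, Pablo, Matthias, Jakob, Briar, Cassia, and Alma each take ₹26,000.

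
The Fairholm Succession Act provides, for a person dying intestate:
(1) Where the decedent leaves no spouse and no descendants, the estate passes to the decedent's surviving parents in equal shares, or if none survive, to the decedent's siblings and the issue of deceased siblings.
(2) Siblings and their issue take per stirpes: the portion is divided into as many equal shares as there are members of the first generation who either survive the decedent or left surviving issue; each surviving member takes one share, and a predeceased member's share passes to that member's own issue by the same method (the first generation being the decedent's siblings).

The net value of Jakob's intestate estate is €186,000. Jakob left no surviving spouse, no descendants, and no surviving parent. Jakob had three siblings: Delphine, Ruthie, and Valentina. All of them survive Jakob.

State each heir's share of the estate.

Delphine: €62,000; Ruthie: €62,000; Valentina: €62,000

The entire €186,000 passes to the siblings and their issue.
That amount (€186,000) is divided into 3 shares of €62,000: Delphine, Ruthie, and Valentina each take €62,000.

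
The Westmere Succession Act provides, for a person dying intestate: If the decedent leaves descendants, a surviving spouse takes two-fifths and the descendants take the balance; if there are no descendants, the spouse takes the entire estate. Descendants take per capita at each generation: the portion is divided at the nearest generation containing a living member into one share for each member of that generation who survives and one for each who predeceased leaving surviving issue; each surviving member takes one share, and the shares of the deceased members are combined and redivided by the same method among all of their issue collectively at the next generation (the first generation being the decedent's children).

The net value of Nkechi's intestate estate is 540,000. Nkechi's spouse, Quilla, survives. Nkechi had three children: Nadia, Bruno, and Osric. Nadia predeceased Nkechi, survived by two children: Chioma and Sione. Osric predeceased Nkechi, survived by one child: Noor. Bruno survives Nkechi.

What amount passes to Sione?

Quilla takes two-fifths of 540,000 = 216,000. The remaining 324,000 passes to the descendants.
The descendants' portion (324,000) is divided at the children's generation into 3 shares of 108,000. Bruno takes 108,000. The 2 shares of the deceased (Nadia and Osric) are combined into a pool of 216,000.
That pool (216,000) is divided at the grandchildren's generation equally among Chioma, Sione, and Noor: 72,000 each.

Sione receives 72,000.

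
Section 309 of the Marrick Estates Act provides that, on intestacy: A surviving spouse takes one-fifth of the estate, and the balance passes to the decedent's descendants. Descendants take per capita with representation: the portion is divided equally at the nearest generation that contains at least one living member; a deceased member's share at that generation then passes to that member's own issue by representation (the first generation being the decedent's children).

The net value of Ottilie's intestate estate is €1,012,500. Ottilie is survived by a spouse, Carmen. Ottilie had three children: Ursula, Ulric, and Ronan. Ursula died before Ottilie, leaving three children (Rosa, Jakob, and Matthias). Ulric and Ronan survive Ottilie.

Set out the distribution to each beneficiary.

Carmen takes one-fifth of €1,012,500 = €202,500. The remaining €810,000 passes to the descendants.
The descendants' portion (€810,000) is divided into 3 shares of €270,000: Ulric and Ronan each take €270,000; Ursula's €270,000 share passes to Ursula's issue.
Ursula's share (€270,000) is divided into 3 shares of €90,000: Rosa, Jakob, and Matthias each take €90,000.

Carmen: €202,500; Rosa: €90,000; Jakob: €90,000; Matthias: €90,000; Ulric: €270,000; Ronan: €270,000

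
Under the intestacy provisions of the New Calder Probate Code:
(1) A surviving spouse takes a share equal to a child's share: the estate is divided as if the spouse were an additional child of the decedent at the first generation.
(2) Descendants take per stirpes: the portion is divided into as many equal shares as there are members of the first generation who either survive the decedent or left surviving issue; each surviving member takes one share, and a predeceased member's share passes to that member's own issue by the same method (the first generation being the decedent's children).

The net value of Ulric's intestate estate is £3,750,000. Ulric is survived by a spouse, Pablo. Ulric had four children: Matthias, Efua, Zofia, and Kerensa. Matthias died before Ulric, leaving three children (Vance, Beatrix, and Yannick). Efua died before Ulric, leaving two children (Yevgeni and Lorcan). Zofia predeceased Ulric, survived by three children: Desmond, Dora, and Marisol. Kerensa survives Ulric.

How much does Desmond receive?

Desmond receives £250,000.

The spouse counts as an additional share at the children's level, so there are 5 primary shares of £750,000. Pablo takes one such share (£750,000).
The children's combined portion (£3,000,000) is divided into 4 shares of £750,000: Kerensa takes £750,000; Matthias's £750,000 share passes to Matthias's issue; Efua's £750,000 share passes to Efua's issue; Zofia's £750,000 share passes to Zofia's issue.
Matthias's share (£750,000) is divided into 3 shares of £250,000: Vance, Beatrix, and Yannick each take £250,000.
Efua's share (£750,000) is divided into 2 shares of £375,000: Yevgeni and Lorcan each take £375,000.
Zofia's share (£750,000) is divided into 3 shares of £250,000: Desmond, Dora, and Marisol each take £250,000.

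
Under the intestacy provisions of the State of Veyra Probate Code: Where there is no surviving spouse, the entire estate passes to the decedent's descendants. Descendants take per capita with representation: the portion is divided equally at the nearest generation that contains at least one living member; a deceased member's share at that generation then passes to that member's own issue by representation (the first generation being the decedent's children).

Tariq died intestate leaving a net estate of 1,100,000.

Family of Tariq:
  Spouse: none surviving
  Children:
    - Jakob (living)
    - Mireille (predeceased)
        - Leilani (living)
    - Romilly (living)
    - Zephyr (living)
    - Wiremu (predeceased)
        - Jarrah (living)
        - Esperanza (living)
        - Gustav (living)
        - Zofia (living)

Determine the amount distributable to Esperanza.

Esperanza receives 55,000.

The entire 1,100,000 passes to the descendants.
That amount (1,100,000) is divided into 5 shares of 220,000: Jakob, Romilly, and Zephyr each take 220,000; Mireille's 220,000 share passes to Mireille's issue; Wiremu's 220,000 share passes to Wiremu's issue.
Mireille's share (220,000) passes entirely to Leilani.
Wiremu's share (220,000) is divided into 4 shares of 55,000: Jarrah, Esperanza, Gustav, and Zofia each take 55,000.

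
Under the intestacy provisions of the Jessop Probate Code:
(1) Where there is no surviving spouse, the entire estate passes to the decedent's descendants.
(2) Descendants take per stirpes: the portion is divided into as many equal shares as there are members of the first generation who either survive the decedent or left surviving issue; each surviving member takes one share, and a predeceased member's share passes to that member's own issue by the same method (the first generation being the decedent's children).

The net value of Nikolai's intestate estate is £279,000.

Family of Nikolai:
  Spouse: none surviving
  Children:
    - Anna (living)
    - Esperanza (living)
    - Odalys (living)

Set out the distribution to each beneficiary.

The entire £279,000 passes to the descendants.
That amount (£279,000) is divided into 3 shares of £93,000: Anna, Esperanza, and Odalys each take £93,000.

Anna: £93,000; Esperanza: £93,000; Odalys: £93,000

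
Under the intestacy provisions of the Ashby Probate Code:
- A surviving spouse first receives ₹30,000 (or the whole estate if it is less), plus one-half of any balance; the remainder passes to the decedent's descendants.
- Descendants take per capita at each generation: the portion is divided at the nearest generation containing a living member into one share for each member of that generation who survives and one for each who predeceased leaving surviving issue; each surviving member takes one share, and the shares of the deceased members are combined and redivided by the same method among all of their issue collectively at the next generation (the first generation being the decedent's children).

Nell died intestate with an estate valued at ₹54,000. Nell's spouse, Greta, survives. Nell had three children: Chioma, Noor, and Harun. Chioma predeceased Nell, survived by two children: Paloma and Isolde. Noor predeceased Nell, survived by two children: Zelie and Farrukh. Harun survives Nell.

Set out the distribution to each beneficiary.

Greta first takes ₹30,000, leaving a balance of ₹24,000. Greta then takes one-half of the balance (₹12,000), for a total of ₹42,000. The remaining ₹12,000 passes to the descendants.
The descendants' portion (₹12,000) is divided at the children's generation into 3 shares of ₹4,000. Harun takes ₹4,000. The 2 shares of the deceased (Chioma and Noor) are combined into a pool of ₹8,000.
That pool (₹8,000) is divided at the grandchildren's generation equally among Paloma, Isolde, Zelie, and Farrukh: ₹2,000 each.

Greta: ₹42,000; Paloma: ₹2,000; Isolde: ₹2,000; Zelie: ₹2,000; Farrukh: ₹2,000; Harun: ₹4,000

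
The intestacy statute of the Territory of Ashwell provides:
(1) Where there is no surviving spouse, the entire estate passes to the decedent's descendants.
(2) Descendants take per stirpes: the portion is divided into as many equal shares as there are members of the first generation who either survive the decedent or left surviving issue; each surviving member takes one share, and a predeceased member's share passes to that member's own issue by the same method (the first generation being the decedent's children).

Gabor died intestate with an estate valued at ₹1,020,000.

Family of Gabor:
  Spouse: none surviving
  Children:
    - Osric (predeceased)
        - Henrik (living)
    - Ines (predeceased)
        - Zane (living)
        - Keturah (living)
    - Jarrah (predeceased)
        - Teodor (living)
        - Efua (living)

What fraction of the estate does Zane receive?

Zane receives 1/6 of the estate.

The entire ₹1,020,000 passes to the descendants.
That amount (₹1,020,000) is divided into 3 shares of ₹340,000: Osric's ₹340,000 share passes to Osric's issue; Ines's ₹340,000 share passes to Ines's issue; Jarrah's ₹340,000 share passes to Jarrah's issue.
Osric's share (₹340,000) passes entirely to Henrik.
Ines's share (₹340,000) is divided into 2 shares of ₹170,000: Zane and Keturah each take ₹170,000.
Jarrah's share (₹340,000) is divided into 2 shares of ₹170,000: Teodor and Efua each take ₹170,000.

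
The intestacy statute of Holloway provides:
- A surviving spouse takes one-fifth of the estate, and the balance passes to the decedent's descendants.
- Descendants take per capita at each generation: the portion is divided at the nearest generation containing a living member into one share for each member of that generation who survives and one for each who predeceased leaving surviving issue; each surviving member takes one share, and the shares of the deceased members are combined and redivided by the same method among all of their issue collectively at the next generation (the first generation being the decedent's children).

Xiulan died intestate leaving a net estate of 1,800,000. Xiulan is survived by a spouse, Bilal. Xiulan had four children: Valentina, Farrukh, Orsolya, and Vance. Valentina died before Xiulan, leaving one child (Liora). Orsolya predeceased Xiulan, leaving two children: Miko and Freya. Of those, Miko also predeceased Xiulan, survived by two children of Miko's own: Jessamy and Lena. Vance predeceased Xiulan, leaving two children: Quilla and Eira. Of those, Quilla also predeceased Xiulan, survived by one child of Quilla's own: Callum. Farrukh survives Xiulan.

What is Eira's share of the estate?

Bilal takes one-fifth of 1,800,000 = 360,000. The remaining 1,440,000 passes to the descendants.
The descendants' portion (1,440,000) is divided at the children's generation into 4 shares of 360,000. Farrukh takes 360,000. The 3 shares of the deceased (Valentina, Orsolya, and Vance) are combined into a pool of 1,080,000.
That pool (1,080,000) is divided at the grandchildren's generation into 5 shares of 216,000. Liora, Freya, and Eira each take 216,000. The 2 shares of the deceased (Miko and Quilla) are combined into a pool of 432,000.
That pool (432,000) is divided at the great-grandchildren's generation equally among Jessamy, Lena, and Callum: 144,000 each.

Eira receives 216,000.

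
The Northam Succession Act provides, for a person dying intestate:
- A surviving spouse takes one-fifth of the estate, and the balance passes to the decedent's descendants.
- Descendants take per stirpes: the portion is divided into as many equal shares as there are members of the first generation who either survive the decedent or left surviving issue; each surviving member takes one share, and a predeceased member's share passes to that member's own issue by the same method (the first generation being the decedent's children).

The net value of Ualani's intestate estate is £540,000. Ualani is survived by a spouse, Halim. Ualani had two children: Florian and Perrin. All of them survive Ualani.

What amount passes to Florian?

Florian receives £216,000.

Halim takes one-fifth of £540,000 = £108,000. The remaining £432,000 passes to the descendants.
The descendants' portion (£432,000) is divided into 2 shares of £216,000: Florian and Perrin each take £216,000.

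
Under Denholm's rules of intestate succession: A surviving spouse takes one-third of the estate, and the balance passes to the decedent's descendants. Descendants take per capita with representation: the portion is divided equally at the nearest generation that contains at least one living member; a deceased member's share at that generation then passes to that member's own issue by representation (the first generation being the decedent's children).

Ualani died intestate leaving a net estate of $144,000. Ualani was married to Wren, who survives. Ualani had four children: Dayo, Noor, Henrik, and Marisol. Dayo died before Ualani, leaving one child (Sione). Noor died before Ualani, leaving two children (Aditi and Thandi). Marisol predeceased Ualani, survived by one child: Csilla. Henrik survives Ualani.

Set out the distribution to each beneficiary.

Wren takes one-third of $144,000 = $48,000. The remaining $96,000 passes to the descendants.
The descendants' portion ($96,000) is divided into 4 shares of $24,000: Henrik takes $24,000; Dayo's $24,000 share passes to Dayo's issue; Noor's $24,000 share passes to Noor's issue; Marisol's $24,000 share passes to Marisol's issue.
Dayo's share ($24,000) passes entirely to Sione.
Noor's share ($24,000) is divided into 2 shares of $12,000: Aditi and Thandi each take $12,000.
Marisol's share ($24,000) passes entirely to Csilla.

Wren: $48,000; Sione: $24,000; Aditi: $12,000; Thandi: $12,000; Henrik: $24,000; Csilla: $24,000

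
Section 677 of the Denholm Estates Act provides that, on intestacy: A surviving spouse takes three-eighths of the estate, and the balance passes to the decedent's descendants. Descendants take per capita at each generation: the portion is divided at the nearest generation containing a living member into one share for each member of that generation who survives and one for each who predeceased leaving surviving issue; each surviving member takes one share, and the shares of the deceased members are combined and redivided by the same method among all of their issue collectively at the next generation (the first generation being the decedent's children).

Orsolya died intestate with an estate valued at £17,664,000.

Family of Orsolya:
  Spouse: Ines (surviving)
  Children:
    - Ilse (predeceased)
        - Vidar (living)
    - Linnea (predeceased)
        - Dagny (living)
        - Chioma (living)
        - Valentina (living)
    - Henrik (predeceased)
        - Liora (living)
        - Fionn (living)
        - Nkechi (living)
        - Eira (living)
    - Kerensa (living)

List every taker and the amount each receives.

Ines takes three-eighths of £17,664,000 = £6,624,000. The remaining £11,040,000 passes to the descendants.
The descendants' portion (£11,040,000) is divided at the children's generation into 4 shares of £2,760,000. Kerensa takes £2,760,000. The 3 shares of the deceased (Ilse, Linnea, and Henrik) are combined into a pool of £8,280,000.
That pool (£8,280,000) is divided at the grandchildren's generation equally among Vidar, Dagny, Chioma, Valentina, Liora, Fionn, Nkechi, and Eira: £1,035,000 each.

Ines: £6,624,000; Vidar: £1,035,000; Dagny: £1,035,000; Chioma: £1,035,000; Valentina: £1,035,000; Liora: £1,035,000; Fionn: £1,035,000; Nkechi: £1,035,000; Eira: £1,035,000; Kerensa: £2,760,000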